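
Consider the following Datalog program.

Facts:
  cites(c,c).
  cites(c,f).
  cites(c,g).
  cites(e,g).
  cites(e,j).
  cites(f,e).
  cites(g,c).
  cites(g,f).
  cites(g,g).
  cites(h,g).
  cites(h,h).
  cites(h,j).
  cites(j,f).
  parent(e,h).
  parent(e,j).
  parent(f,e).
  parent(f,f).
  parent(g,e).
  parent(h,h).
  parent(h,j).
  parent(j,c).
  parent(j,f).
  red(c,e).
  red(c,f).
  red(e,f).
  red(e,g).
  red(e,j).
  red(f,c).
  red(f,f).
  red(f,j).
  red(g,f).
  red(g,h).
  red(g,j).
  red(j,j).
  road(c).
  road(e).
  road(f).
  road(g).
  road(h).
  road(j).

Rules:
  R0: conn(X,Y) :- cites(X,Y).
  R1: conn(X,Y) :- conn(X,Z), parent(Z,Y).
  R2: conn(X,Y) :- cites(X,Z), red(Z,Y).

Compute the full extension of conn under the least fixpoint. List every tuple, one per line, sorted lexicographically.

conn(c,c)
conn(c,e)
conn(c,f)
conn(c,g)
conn(c,h)
conn(c,j)
conn(e,c)
conn(e,e)
conn(e,f)
conn(e,g)
conn(e,h)
conn(e,j)
conn(f,c)
conn(f,e)
conn(f,f)
conn(f,g)
conn(f,h)
conn(f,j)
conn(g,c)
conn(g,e)
conn(g,f)
conn(g,g)
conn(g,h)
conn(g,j)
conn(h,c)
conn(h,e)
conn(h,f)
conn(h,g)
conn(h,h)
conn(h,j)
conn(j,c)
conn(j,e)
conn(j,f)
conn(j,h)
conn(j,j)

round 1: derive conn(c,c) via R0 from cites(c,c)
round 1: derive conn(c,f) via R0 from cites(c,f)
round 1: derive conn(c,g) via R0 from cites(c,g)
round 1: derive conn(e,g) via R0 from cites(e,g)
round 1: derive conn(e,j) via R0 from cites(e,j)
round 1: derive conn(f,e) via R0 from cites(f,e)
round 1: derive conn(g,c) via R0 from cites(g,c)
round 1: derive conn(g,f) via R0 from cites(g,f)
round 1: derive conn(g,g) via R0 from cites(g,g)
round 1: derive conn(h,g) via R0 from cites(h,g)
round 1: derive conn(h,h) via R0 from cites(h,h)
round 1: derive conn(h,j) via R0 from cites(h,j)
round 1: derive conn(j,f) via R0 from cites(j,f)
round 1: derive conn(c,e) via R2 from cites(c,c), red(c,e)
round 1: derive conn(c,h) via R2 from cites(c,g), red(g,h)
round 1: derive conn(c,j) via R2 from cites(c,f), red(f,j)
round 1: derive conn(e,f) via R2 from cites(e,g), red(g,f)
round 1: derive conn(e,h) via R2 from cites(e,g), red(g,h)
round 1: derive conn(f,f) via R2 from cites(f,e), red(e,f)
round 1: derive conn(f,g) via R2 from cites(f,e), red(e,g)
round 1: derive conn(f,j) via R2 from cites(f,e), red(e,j)
round 1: derive conn(g,e) via R2 from cites(g,c), red(c,e)
round 1: derive conn(g,h) via R2 from cites(g,g), red(g,h)
round 1: derive conn(g,j) via R2 from cites(g,f), red(f,j)
round 1: derive conn(h,f) via R2 from cites(h,g), red(g,f)
round 1: derive conn(j,c) via R2 from cites(j,f), red(f,c)
round 1: derive conn(j,j) via R2 from cites(j,f), red(f,j)
round 2: derive conn(e,c) via R1 from conn(e,j), parent(j,c)
round 2: derive conn(e,e) via R1 from conn(e,f), parent(f,e)
round 2: derive conn(f,c) via R1 from conn(f,j), parent(j,c)
round 2: derive conn(f,h) via R1 from conn(f,e), parent(e,h)
round 2: derive conn(h,c) via R1 from conn(h,j), parent(j,c)
round 2: derive conn(h,e) via R1 from conn(h,f), parent(f,e)
round 2: derive conn(j,e) via R1 from conn(j,f), parent(f,e)
round 3: derive conn(j,h) via R1 from conn(j,e), parent(e,h)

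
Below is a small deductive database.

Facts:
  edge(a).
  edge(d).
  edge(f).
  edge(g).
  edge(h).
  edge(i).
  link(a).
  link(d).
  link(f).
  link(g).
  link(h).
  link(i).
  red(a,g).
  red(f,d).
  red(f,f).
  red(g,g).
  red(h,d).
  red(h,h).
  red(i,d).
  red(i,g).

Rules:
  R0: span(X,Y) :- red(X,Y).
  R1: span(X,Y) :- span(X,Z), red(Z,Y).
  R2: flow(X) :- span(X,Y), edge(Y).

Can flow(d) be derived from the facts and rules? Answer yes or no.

round 1: derive span(a,g) via R0 from red(a,g)
round 1: derive span(f,d) via R0 from red(f,d)
round 1: derive span(f,f) via R0 from red(f,f)
round 1: derive span(g,g) via R0 from red(g,g)
round 1: derive span(h,d) via R0 from red(h,d)
round 1: derive span(h,h) via R0 from red(h,h)
round 1: derive span(i,d) via R0 from red(i,d)
round 1: derive span(i,g) via R0 from red(i,g)
round 2: derive flow(a) via R2 from span(a,g), edge(g)
round 2: derive flow(f) via R2 from span(f,d), edge(d)
round 2: derive flow(g) via R2 from span(g,g), edge(g)
round 2: derive flow(h) via R2 from span(h,d), edge(d)
round 2: derive flow(i) via R2 from span(i,d), edge(d)

no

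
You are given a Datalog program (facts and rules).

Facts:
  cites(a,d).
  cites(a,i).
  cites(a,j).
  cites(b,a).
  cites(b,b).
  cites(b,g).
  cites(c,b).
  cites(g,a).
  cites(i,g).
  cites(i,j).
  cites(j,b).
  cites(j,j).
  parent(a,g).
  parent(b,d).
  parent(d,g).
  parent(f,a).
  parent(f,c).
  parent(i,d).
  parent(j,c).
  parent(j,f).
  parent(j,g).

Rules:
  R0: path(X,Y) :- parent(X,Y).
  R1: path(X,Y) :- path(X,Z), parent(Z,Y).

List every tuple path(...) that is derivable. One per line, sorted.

path(a,g)
path(b,d)
path(b,g)
path(d,g)
path(f,a)
path(f,c)
path(f,g)
path(i,d)
path(i,g)
path(j,a)
path(j,c)
path(j,f)
path(j,g)

round 1: derive path(a,g) via R0 from parent(a,g)
round 1: derive path(b,d) via R0 from parent(b,d)
round 1: derive path(d,g) via R0 from parent(d,g)
round 1: derive path(f,a) via R0 from parent(f,a)
round 1: derive path(f,c) via R0 from parent(f,c)
round 1: derive path(i,d) via R0 from parent(i,d)
round 1: derive path(j,c) via R0 from parent(j,c)
round 1: derive path(j,f) via R0 from parent(j,f)
round 1: derive path(j,g) via R0 from parent(j,g)
round 2: derive path(b,g) via R1 from path(b,d), parent(d,g)
round 2: derive path(f,g) via R1 from path(f,a), parent(a,g)
round 2: derive path(i,g) via R1 from path(i,d), parent(d,g)
round 2: derive path(j,a) via R1 from path(j,f), parent(f,a)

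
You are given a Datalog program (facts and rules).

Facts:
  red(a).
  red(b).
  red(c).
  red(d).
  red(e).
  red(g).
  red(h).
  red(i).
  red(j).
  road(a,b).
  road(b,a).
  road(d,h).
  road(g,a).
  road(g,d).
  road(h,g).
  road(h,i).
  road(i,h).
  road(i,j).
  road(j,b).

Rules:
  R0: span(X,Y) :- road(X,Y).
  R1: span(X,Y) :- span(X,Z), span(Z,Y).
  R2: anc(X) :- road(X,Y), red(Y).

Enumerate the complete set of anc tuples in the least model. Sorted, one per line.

anc(a)
anc(b)
anc(d)
anc(g)
anc(h)
anc(i)
anc(j)

round 1: derive anc(a) via R2 from road(a,b), red(b)
round 1: derive anc(b) via R2 from road(b,a), red(a)
round 1: derive anc(d) via R2 from road(d,h), red(h)
round 1: derive anc(g) via R2 from road(g,a), red(a)
round 1: derive anc(h) via R2 from road(h,g), red(g)
round 1: derive anc(i) via R2 from road(i,h), red(h)
round 1: derive anc(j) via R2 from road(j,b), red(b)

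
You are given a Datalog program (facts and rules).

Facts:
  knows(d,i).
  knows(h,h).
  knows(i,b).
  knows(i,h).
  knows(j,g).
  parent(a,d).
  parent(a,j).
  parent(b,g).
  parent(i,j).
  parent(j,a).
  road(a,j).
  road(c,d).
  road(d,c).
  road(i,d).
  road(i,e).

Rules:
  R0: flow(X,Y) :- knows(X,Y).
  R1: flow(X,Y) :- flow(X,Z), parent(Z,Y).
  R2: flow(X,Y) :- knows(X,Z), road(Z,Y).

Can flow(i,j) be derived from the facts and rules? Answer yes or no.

no

round 1: derive flow(d,i) via R0 from knows(d,i)
round 1: derive flow(h,h) via R0 from knows(h,h)
round 1: derive flow(i,b) via R0 from knows(i,b)
round 1: derive flow(i,h) via R0 from knows(i,h)
round 1: derive flow(j,g) via R0 from knows(j,g)
round 1: derive flow(d,d) via R2 from knows(d,i), road(i,d)
round 1: derive flow(d,e) via R2 from knows(d,i), road(i,e)
round 2: derive flow(d,j) via R1 from flow(d,i), parent(i,j)
round 2: derive flow(i,g) via R1 from flow(i,b), parent(b,g)
round 3: derive flow(d,a) via R1 from flow(d,j), parent(j,a)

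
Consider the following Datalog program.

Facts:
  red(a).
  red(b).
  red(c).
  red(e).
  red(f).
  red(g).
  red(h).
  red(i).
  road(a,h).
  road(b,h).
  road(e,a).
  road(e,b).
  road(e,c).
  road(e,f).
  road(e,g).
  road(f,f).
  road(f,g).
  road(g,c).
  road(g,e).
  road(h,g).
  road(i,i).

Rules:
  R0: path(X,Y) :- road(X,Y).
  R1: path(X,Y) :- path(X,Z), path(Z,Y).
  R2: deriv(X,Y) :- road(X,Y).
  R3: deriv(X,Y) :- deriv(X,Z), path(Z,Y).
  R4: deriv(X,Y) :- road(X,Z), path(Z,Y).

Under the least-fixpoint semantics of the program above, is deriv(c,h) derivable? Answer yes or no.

round 1: derive path(a,h) via R0 from road(a,h)
round 1: derive path(b,h) via R0 from road(b,h)
round 1: derive path(e,a) via R0 from road(e,a)
round 1: derive path(e,b) via R0 from road(e,b)
round 1: derive path(e,c) via R0 from road(e,c)
round 1: derive path(e,f) via R0 from road(e,f)
round 1: derive path(e,g) via R0 from road(e,g)
round 1: derive path(f,f) via R0 from road(f,f)
round 1: derive path(f,g) via R0 from road(f,g)
round 1: derive path(g,c) via R0 from road(g,c)
round 1: derive path(g,e) via R0 from road(g,e)
round 1: derive path(h,g) via R0 from road(h,g)
round 1: derive path(i,i) via R0 from road(i,i)
round 1: derive deriv(a,h) via R2 from road(a,h)
round 1: derive deriv(b,h) via R2 from road(b,h)
round 1: derive deriv(e,a) via R2 from road(e,a)
round 1: derive deriv(e,b) via R2 from road(e,b)
round 1: derive deriv(e,c) via R2 from road(e,c)
round 1: derive deriv(e,f) via R2 from road(e,f)
round 1: derive deriv(e,g) via R2 from road(e,g)
round 1: derive deriv(f,f) via R2 from road(f,f)
round 1: derive deriv(f,g) via R2 from road(f,g)
round 1: derive deriv(g,c) via R2 from road(g,c)
round 1: derive deriv(g,e) via R2 from road(g,e)
round 1: derive deriv(h,g) via R2 from road(h,g)
round 1: derive deriv(i,i) via R2 from road(i,i)
round 2: derive path(a,g) via R1 from path(a,h), path(h,g)
round 2: derive path(b,g) via R1 from path(b,h), path(h,g)
round 2: derive path(e,e) via R1 from path(e,g), path(g,e)
round 2: derive path(e,h) via R1 from path(e,a), path(a,h)
round 2: derive path(f,c) via R1 from path(f,g), path(g,c)
round 2: derive path(f,e) via R1 from path(f,g), path(g,e)
round 2: derive path(g,a) via R1 from path(g,e), path(e,a)
round 2: derive path(g,b) via R1 from path(g,e), path(e,b)
round 2: derive path(g,f) via R1 from path(g,e), path(e,f)
round 2: derive path(g,g) via R1 from path(g,e), path(e,g)
round 2: derive path(h,c) via R1 from path(h,g), path(g,c)
round 2: derive path(h,e) via R1 from path(h,g), path(g,e)
round 2: derive deriv(a,g) via R3 from deriv(a,h), path(h,g)
round 2: derive deriv(b,g) via R3 from deriv(b,h), path(h,g)
round 2: derive deriv(e,e) via R3 from deriv(e,g), path(g,e)
round 2: derive deriv(e,h) via R3 from deriv(e,a), path(a,h)
round 2: derive deriv(f,c) via R3 from deriv(f,g), path(g,c)
round 2: derive deriv(f,e) via R3 from deriv(f,g), path(g,e)
round 2: derive deriv(g,a) via R3 from deriv(g,e), path(e,a)
round 2: derive deriv(g,b) via R3 from deriv(g,e), path(e,b)
round 2: derive deriv(g,f) via R3 from deriv(g,e), path(e,f)
round 2: derive deriv(g,g) via R3 from deriv(g,e), path(e,g)
round 2: derive deriv(h,c) via R3 from deriv(h,g), path(g,c)
round 2: derive deriv(h,e) via R3 from deriv(h,g), path(g,e)
round 3: derive path(a,a) via R1 from path(a,g), path(g,a)
round 3: derive path(a,b) via R1 from path(a,g), path(g,b)
round 3: derive path(a,c) via R1 from path(a,g), path(g,c)
round 3: derive path(a,e) via R1 from path(a,g), path(g,e)
round 3: derive path(a,f) via R1 from path(a,g), path(g,f)
round 3: derive path(b,a) via R1 from path(b,g), path(g,a)
round 3: derive path(b,b) via R1 from path(b,g), path(g,b)
round 3: derive path(b,c) via R1 from path(b,g), path(g,c)
round 3: derive path(b,e) via R1 from path(b,g), path(g,e)
round 3: derive path(b,f) via R1 from path(b,g), path(g,f)
round 3: derive path(f,a) via R1 from path(f,e), path(e,a)
round 3: derive path(f,b) via R1 from path(f,e), path(e,b)
round 3: derive path(f,h) via R1 from path(f,e), path(e,h)
round 3: derive path(g,h) via R1 from path(g,a), path(a,h)
round 3: derive path(h,a) via R1 from path(h,e), path(e,a)
round 3: derive path(h,b) via R1 from path(h,e), path(e,b)
round 3: derive path(h,f) via R1 from path(h,e), path(e,f)
round 3: derive path(h,h) via R1 from path(h,e), path(e,h)
round 3: derive deriv(a,a) via R3 from deriv(a,g), path(g,a)
round 3: derive deriv(a,b) via R3 from deriv(a,g), path(g,b)
round 3: derive deriv(a,c) via R3 from deriv(a,g), path(g,c)
round 3: derive deriv(a,e) via R3 from deriv(a,g), path(g,e)
round 3: derive deriv(a,f) via R3 from deriv(a,g), path(g,f)
round 3: derive deriv(b,a) via R3 from deriv(b,g), path(g,a)
round 3: derive deriv(b,b) via R3 from deriv(b,g), path(g,b)
round 3: derive deriv(b,c) via R3 from deriv(b,g), path(g,c)
round 3: derive deriv(b,e) via R3 from deriv(b,g), path(g,e)
round 3: derive deriv(b,f) via R3 from deriv(b,g), path(g,f)
round 3: derive deriv(f,a) via R3 from deriv(f,e), path(e,a)
round 3: derive deriv(f,b) via R3 from deriv(f,e), path(e,b)
round 3: derive deriv(f,h) via R3 from deriv(f,e), path(e,h)
round 3: derive deriv(g,h) via R3 from deriv(g,a), path(a,h)
round 3: derive deriv(h,a) via R3 from deriv(h,e), path(e,a)
round 3: derive deriv(h,b) via R3 from deriv(h,e), path(e,b)
round 3: derive deriv(h,f) via R3 from deriv(h,e), path(e,f)
round 3: derive deriv(h,h) via R3 from deriv(h,e), path(e,h)

no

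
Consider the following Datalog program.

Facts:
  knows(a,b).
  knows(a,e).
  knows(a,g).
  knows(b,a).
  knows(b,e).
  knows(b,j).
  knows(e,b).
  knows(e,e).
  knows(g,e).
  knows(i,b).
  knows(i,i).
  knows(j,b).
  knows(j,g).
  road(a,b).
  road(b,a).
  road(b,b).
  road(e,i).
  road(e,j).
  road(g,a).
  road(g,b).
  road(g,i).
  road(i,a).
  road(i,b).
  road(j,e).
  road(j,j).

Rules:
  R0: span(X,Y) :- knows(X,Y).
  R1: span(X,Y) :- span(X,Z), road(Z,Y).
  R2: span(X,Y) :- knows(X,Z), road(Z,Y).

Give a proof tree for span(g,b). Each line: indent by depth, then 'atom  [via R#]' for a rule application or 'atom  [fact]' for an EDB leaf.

span(g,b)  [via R1]
  span(g,i)  [via R2]
    knows(g,e)  [fact]
    road(e,i)  [fact]
  road(i,b)  [fact]

round 1: derive span(a,b) via R0 from knows(a,b)
round 1: derive span(a,e) via R0 from knows(a,e)
round 1: derive span(a,g) via R0 from knows(a,g)
round 1: derive span(b,a) via R0 from knows(b,a)
round 1: derive span(b,e) via R0 from knows(b,e)
round 1: derive span(b,j) via R0 from knows(b,j)
round 1: derive span(e,b) via R0 from knows(e,b)
round 1: derive span(e,e) via R0 from knows(e,e)
round 1: derive span(g,e) via R0 from knows(g,e)
round 1: derive span(i,b) via R0 from knows(i,b)
round 1: derive span(i,i) via R0 from knows(i,i)
round 1: derive span(j,b) via R0 from knows(j,b)
round 1: derive span(j,g) via R0 from knows(j,g)
round 1: derive span(a,a) via R2 from knows(a,b), road(b,a)
round 1: derive span(a,i) via R2 from knows(a,e), road(e,i)
round 1: derive span(a,j) via R2 from knows(a,e), road(e,j)
round 1: derive span(b,b) via R2 from knows(b,a), road(a,b)
round 1: derive span(b,i) via R2 from knows(b,e), road(e,i)
round 1: derive span(e,a) via R2 from knows(e,b), road(b,a)
round 1: derive span(e,i) via R2 from knows(e,e), road(e,i)
round 1: derive span(e,j) via R2 from knows(e,e), road(e,j)
round 1: derive span(g,i) via R2 from knows(g,e), road(e,i)
round 1: derive span(g,j) via R2 from knows(g,e), road(e,j)
round 1: derive span(i,a) via R2 from knows(i,b), road(b,a)
round 1: derive span(j,a) via R2 from knows(j,b), road(b,a)
round 1: derive span(j,i) via R2 from knows(j,g), road(g,i)
round 2: derive span(g,a) via R1 from span(g,i), road(i,a)
round 2: derive span(g,b) via R1 from span(g,i), road(i,b)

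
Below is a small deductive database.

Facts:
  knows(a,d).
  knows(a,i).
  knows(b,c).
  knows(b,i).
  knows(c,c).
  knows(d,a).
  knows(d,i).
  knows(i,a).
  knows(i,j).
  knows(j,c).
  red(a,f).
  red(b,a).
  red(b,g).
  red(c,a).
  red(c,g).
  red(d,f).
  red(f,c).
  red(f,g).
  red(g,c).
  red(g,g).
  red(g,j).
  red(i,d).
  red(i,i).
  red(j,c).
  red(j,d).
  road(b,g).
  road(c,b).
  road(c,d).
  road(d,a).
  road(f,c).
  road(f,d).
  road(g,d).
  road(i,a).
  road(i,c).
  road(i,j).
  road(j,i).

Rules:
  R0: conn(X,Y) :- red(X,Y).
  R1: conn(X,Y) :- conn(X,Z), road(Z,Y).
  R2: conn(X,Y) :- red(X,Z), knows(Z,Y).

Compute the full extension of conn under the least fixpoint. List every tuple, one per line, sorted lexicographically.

round 1: derive conn(a,f) via R0 from red(a,f)
round 1: derive conn(b,a) via R0 from red(b,a)
round 1: derive conn(b,g) via R0 from red(b,g)
round 1: derive conn(c,a) via R0 from red(c,a)
round 1: derive conn(c,g) via R0 from red(c,g)
round 1: derive conn(d,f) via R0 from red(d,f)
round 1: derive conn(f,c) via R0 from red(f,c)
round 1: derive conn(f,g) via R0 from red(f,g)
round 1: derive conn(g,c) via R0 from red(g,c)
round 1: derive conn(g,g) via R0 from red(g,g)
round 1: derive conn(g,j) via R0 from red(g,j)
round 1: derive conn(i,d) via R0 from red(i,d)
round 1: derive conn(i,i) via R0 from red(i,i)
round 1: derive conn(j,c) via R0 from red(j,c)
round 1: derive conn(j,d) via R0 from red(j,d)
round 1: derive conn(b,d) via R2 from red(b,a), knows(a,d)
round 1: derive conn(b,i) via R2 from red(b,a), knows(a,i)
round 1: derive conn(c,d) via R2 from red(c,a), knows(a,d)
round 1: derive conn(c,i) via R2 from red(c,a), knows(a,i)
round 1: derive conn(i,a) via R2 from red(i,d), knows(d,a)
round 1: derive conn(i,j) via R2 from red(i,i), knows(i,j)
round 1: derive conn(j,a) via R2 from red(j,d), knows(d,a)
round 1: derive conn(j,i) via R2 from red(j,d), knows(d,i)
round 2: derive conn(a,c) via R1 from conn(a,f), road(f,c)
round 2: derive conn(a,d) via R1 from conn(a,f), road(f,d)
round 2: derive conn(b,c) via R1 from conn(b,i), road(i,c)
round 2: derive conn(b,j) via R1 from conn(b,i), road(i,j)
round 2: derive conn(c,c) via R1 from conn(c,i), road(i,c)
round 2: derive conn(c,j) via R1 from conn(c,i), road(i,j)
round 2: derive conn(d,c) via R1 from conn(d,f), road(f,c)
round 2: derive conn(d,d) via R1 from conn(d,f), road(f,d)
round 2: derive conn(f,b) via R1 from conn(f,c), road(c,b)
round 2: derive conn(f,d) via R1 from conn(f,c), road(c,d)
round 2: derive conn(g,b) via R1 from conn(g,c), road(c,b)
round 2: derive conn(g,d) via R1 from conn(g,c), road(c,d)
round 2: derive conn(g,i) via R1 from conn(g,j), road(j,i)
round 2: derive conn(i,c) via R1 from conn(i,i), road(i,c)
round 2: derive conn(j,b) via R1 from conn(j,c), road(c,b)
round 2: derive conn(j,j) via R1 from conn(j,i), road(i,j)
round 3: derive conn(a,a) via R1 from conn(a,d), road(d,a)
round 3: derive conn(a,b) via R1 from conn(a,c), road(c,b)
round 3: derive conn(b,b) via R1 from conn(b,c), road(c,b)
round 3: derive conn(c,b) via R1 from conn(c,c), road(c,b)
round 3: derive conn(d,a) via R1 from conn(d,d), road(d,a)
round 3: derive conn(d,b) via R1 from conn(d,c), road(c,b)
round 3: derive conn(f,a) via R1 from conn(f,d), road(d,a)
round 3: derive conn(g,a) via R1 from conn(g,d), road(d,a)
round 3: derive conn(i,b) via R1 from conn(i,c), road(c,b)
round 3: derive conn(j,g) via R1 from conn(j,b), road(b,g)
round 4: derive conn(a,g) via R1 from conn(a,b), road(b,g)
round 4: derive conn(d,g) via R1 from conn(d,b), road(b,g)
round 4: derive conn(i,g) via R1 from conn(i,b), road(b,g)

conn(a,a)
conn(a,b)
conn(a,c)
conn(a,d)
conn(a,f)
conn(a,g)
conn(b,a)
conn(b,b)
conn(b,c)
conn(b,d)
conn(b,g)
conn(b,i)
conn(b,j)
conn(c,a)
conn(c,b)
conn(c,c)
conn(c,d)
conn(c,g)
conn(c,i)
conn(c,j)
conn(d,a)
conn(d,b)
conn(d,c)
conn(d,d)
conn(d,f)
conn(d,g)
conn(f,a)
conn(f,b)
conn(f,c)
conn(f,d)
conn(f,g)
conn(g,a)
conn(g,b)
conn(g,c)
conn(g,d)
conn(g,g)
conn(g,i)
conn(g,j)
conn(i,a)
conn(i,b)
conn(i,c)
conn(i,d)
conn(i,g)
conn(i,i)
conn(i,j)
conn(j,a)
conn(j,b)
conn(j,c)
conn(j,d)
conn(j,g)
conn(j,i)
conn(j,j)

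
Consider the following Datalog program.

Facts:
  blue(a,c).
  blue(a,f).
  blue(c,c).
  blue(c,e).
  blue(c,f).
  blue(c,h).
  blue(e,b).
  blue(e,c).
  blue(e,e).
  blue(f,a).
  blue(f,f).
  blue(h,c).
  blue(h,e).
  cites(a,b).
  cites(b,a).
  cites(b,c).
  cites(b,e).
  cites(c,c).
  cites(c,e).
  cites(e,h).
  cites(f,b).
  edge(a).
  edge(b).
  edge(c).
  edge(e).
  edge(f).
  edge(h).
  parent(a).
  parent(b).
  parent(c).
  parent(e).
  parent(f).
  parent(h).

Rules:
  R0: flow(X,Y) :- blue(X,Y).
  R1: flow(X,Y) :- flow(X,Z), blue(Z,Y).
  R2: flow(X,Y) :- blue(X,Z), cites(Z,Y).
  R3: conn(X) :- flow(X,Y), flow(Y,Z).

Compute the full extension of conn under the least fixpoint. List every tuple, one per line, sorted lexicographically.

round 1: derive flow(a,c) via R0 from blue(a,c)
round 1: derive flow(a,f) via R0 from blue(a,f)
round 1: derive flow(c,c) via R0 from blue(c,c)
round 1: derive flow(c,e) via R0 from blue(c,e)
round 1: derive flow(c,f) via R0 from blue(c,f)
round 1: derive flow(c,h) via R0 from blue(c,h)
round 1: derive flow(e,b) via R0 from blue(e,b)
round 1: derive flow(e,c) via R0 from blue(e,c)
round 1: derive flow(e,e) via R0 from blue(e,e)
round 1: derive flow(f,a) via R0 from blue(f,a)
round 1: derive flow(f,f) via R0 from blue(f,f)
round 1: derive flow(h,c) via R0 from blue(h,c)
round 1: derive flow(h,e) via R0 from blue(h,e)
round 1: derive flow(a,b) via R2 from blue(a,f), cites(f,b)
round 1: derive flow(a,e) via R2 from blue(a,c), cites(c,e)
round 1: derive flow(c,b) via R2 from blue(c,f), cites(f,b)
round 1: derive flow(e,a) via R2 from blue(e,b), cites(b,a)
round 1: derive flow(e,h) via R2 from blue(e,e), cites(e,h)
round 1: derive flow(f,b) via R2 from blue(f,a), cites(a,b)
round 1: derive flow(h,h) via R2 from blue(h,e), cites(e,h)
round 2: derive flow(a,a) via R1 from flow(a,f), blue(f,a)
round 2: derive flow(a,h) via R1 from flow(a,c), blue(c,h)
round 2: derive flow(c,a) via R1 from flow(c,f), blue(f,a)
round 2: derive flow(e,f) via R1 from flow(e,a), blue(a,f)
round 2: derive flow(f,c) via R1 from flow(f,a), blue(a,c)
round 2: derive flow(h,b) via R1 from flow(h,e), blue(e,b)
round 2: derive flow(h,f) via R1 from flow(h,c), blue(c,f)
round 2: derive conn(a) via R3 from flow(a,c), flow(c,b)
round 2: derive conn(c) via R3 from flow(c,c), flow(c,b)
round 2: derive conn(e) via R3 from flow(e,a), flow(a,b)
round 2: derive conn(f) via R3 from flow(f,a), flow(a,b)
round 2: derive conn(h) via R3 from flow(h,c), flow(c,b)
round 3: derive flow(f,e) via R1 from flow(f,c), blue(c,e)
round 3: derive flow(f,h) via R1 from flow(f,c), blue(c,h)
round 3: derive flow(h,a) via R1 from flow(h,f), blue(f,a)

conn(a)
conn(c)
conn(e)
conn(f)
conn(h)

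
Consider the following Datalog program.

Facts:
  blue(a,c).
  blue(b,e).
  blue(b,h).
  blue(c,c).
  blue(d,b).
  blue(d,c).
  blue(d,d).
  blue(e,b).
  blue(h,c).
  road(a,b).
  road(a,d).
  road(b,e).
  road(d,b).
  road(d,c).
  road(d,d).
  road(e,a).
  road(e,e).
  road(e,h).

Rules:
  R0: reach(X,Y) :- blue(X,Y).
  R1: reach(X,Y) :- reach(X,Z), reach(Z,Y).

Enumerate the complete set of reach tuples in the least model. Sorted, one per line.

reach(a,c)
reach(b,b)
reach(b,c)
reach(b,e)
reach(b,h)
reach(c,c)
reach(d,b)
reach(d,c)
reach(d,d)
reach(d,e)
reach(d,h)
reach(e,b)
reach(e,c)
reach(e,e)
reach(e,h)
reach(h,c)

round 1: derive reach(a,c) via R0 from blue(a,c)
round 1: derive reach(b,e) via R0 from blue(b,e)
round 1: derive reach(b,h) via R0 from blue(b,h)
round 1: derive reach(c,c) via R0 from blue(c,c)
round 1: derive reach(d,b) via R0 from blue(d,b)
round 1: derive reach(d,c) via R0 from blue(d,c)
round 1: derive reach(d,d) via R0 from blue(d,d)
round 1: derive reach(e,b) via R0 from blue(e,b)
round 1: derive reach(h,c) via R0 from blue(h,c)
round 2: derive reach(b,b) via R1 from reach(b,e), reach(e,b)
round 2: derive reach(b,c) via R1 from reach(b,h), reach(h,c)
round 2: derive reach(d,e) via R1 from reach(d,b), reach(b,e)
round 2: derive reach(d,h) via R1 from reach(d,b), reach(b,h)
round 2: derive reach(e,e) via R1 from reach(e,b), reach(b,e)
round 2: derive reach(e,h) via R1 from reach(e,b), reach(b,h)
round 3: derive reach(e,c) via R1 from reach(e,b), reach(b,c)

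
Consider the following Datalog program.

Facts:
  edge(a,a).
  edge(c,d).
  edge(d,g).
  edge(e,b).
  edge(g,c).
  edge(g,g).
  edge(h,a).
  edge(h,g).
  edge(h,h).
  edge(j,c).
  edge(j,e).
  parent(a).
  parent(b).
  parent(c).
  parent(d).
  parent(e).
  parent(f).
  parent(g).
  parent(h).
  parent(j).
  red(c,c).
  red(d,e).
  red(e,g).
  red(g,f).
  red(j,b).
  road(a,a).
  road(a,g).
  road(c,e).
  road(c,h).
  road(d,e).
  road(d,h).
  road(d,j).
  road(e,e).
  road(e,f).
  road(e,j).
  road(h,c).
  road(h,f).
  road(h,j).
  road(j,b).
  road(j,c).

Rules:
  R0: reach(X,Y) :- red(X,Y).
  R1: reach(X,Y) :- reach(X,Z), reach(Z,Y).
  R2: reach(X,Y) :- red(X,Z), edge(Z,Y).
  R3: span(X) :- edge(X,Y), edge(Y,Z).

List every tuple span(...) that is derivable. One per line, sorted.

span(a)
span(c)
span(d)
span(g)
span(h)
span(j)

round 1: derive span(a) via R3 from edge(a,a), edge(a,a)
round 1: derive span(c) via R3 from edge(c,d), edge(d,g)
round 1: derive span(d) via R3 from edge(d,g), edge(g,c)
round 1: derive span(g) via R3 from edge(g,c), edge(c,d)
round 1: derive span(h) via R3 from edge(h,a), edge(a,a)
round 1: derive span(j) via R3 from edge(j,c), edge(c,d)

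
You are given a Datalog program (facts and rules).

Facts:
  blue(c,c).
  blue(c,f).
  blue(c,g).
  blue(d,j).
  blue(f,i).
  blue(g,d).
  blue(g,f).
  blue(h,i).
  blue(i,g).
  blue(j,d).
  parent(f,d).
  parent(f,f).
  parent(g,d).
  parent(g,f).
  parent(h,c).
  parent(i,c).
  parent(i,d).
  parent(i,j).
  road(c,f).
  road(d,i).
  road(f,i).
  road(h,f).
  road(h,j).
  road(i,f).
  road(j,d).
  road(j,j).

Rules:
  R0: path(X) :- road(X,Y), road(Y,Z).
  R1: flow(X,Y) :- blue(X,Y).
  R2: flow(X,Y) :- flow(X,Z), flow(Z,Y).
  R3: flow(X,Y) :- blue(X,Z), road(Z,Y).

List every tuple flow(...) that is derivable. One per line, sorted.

flow(c,c)
flow(c,d)
flow(c,f)
flow(c,g)
flow(c,i)
flow(c,j)
flow(d,d)
flow(d,f)
flow(d,g)
flow(d,i)
flow(d,j)
flow(f,d)
flow(f,f)
flow(f,g)
flow(f,i)
flow(f,j)
flow(g,d)
flow(g,f)
flow(g,g)
flow(g,i)
flow(g,j)
flow(h,d)
flow(h,f)
flow(h,g)
flow(h,i)
flow(h,j)
flow(i,d)
flow(i,f)
flow(i,g)
flow(i,i)
flow(i,j)
flow(j,d)
flow(j,f)
flow(j,g)
flow(j,i)
flow(j,j)

round 1: derive flow(c,c) via R1 from blue(c,c)
round 1: derive flow(c,f) via R1 from blue(c,f)
round 1: derive flow(c,g) via R1 from blue(c,g)
round 1: derive flow(d,j) via R1 from blue(d,j)
round 1: derive flow(f,i) via R1 from blue(f,i)
round 1: derive flow(g,d) via R1 from blue(g,d)
round 1: derive flow(g,f) via R1 from blue(g,f)
round 1: derive flow(h,i) via R1 from blue(h,i)
round 1: derive flow(i,g) via R1 from blue(i,g)
round 1: derive flow(j,d) via R1 from blue(j,d)
round 1: derive flow(c,i) via R3 from blue(c,f), road(f,i)
round 1: derive flow(d,d) via R3 from blue(d,j), road(j,d)
round 1: derive flow(f,f) via R3 from blue(f,i), road(i,f)
round 1: derive flow(g,i) via R3 from blue(g,d), road(d,i)
round 1: derive flow(h,f) via R3 from blue(h,i), road(i,f)
round 1: derive flow(j,i) via R3 from blue(j,d), road(d,i)
round 2: derive flow(c,d) via R2 from flow(c,g), flow(g,d)
round 2: derive flow(d,i) via R2 from flow(d,j), flow(j,i)
round 2: derive flow(f,g) via R2 from flow(f,i), flow(i,g)
round 2: derive flow(g,g) via R2 from flow(g,i), flow(i,g)
round 2: derive flow(g,j) via R2 from flow(g,d), flow(d,j)
round 2: derive flow(h,g) via R2 from flow(h,i), flow(i,g)
round 2: derive flow(i,d) via R2 from flow(i,g), flow(g,d)
round 2: derive flow(i,f) via R2 from flow(i,g), flow(g,f)
round 2: derive flow(i,i) via R2 from flow(i,g), flow(g,i)
round 2: derive flow(j,g) via R2 from flow(j,i), flow(i,g)
round 2: derive flow(j,j) via R2 from flow(j,d), flow(d,j)
round 3: derive flow(c,j) via R2 from flow(c,d), flow(d,j)
round 3: derive flow(d,f) via R2 from flow(d,i), flow(i,f)
round 3: derive flow(d,g) via R2 from flow(d,i), flow(i,g)
round 3: derive flow(f,d) via R2 from flow(f,g), flow(g,d)
round 3: derive flow(f,j) via R2 from flow(f,g), flow(g,j)
round 3: derive flow(h,d) via R2 from flow(h,g), flow(g,d)
round 3: derive flow(h,j) via R2 from flow(h,g), flow(g,j)
round 3: derive flow(i,j) via R2 from flow(i,d), flow(d,j)
round 3: derive flow(j,f) via R2 from flow(j,g), flow(g,f)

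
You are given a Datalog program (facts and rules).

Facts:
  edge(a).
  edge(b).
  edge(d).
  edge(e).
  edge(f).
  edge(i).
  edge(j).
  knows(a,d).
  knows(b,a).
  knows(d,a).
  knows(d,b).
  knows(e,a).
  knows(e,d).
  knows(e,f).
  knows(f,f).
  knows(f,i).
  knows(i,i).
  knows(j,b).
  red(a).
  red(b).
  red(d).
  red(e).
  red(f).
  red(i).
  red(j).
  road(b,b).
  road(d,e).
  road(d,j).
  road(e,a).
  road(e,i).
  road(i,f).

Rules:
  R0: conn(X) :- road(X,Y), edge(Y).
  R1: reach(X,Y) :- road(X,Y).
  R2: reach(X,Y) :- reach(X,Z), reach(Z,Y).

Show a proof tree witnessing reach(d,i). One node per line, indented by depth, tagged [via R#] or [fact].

round 1: derive reach(b,b) via R1 from road(b,b)
round 1: derive reach(d,e) via R1 from road(d,e)
round 1: derive reach(d,j) via R1 from road(d,j)
round 1: derive reach(e,a) via R1 from road(e,a)
round 1: derive reach(e,i) via R1 from road(e,i)
round 1: derive reach(i,f) via R1 from road(i,f)
round 2: derive reach(d,a) via R2 from reach(d,e), reach(e,a)
round 2: derive reach(d,i) via R2 from reach(d,e), reach(e,i)
round 2: derive reach(e,f) via R2 from reach(e,i), reach(i,f)
round 3: derive reach(d,f) via R2 from reach(d,e), reach(e,f)

reach(d,i)  [via R2]
  reach(d,e)  [via R1]
    road(d,e)  [fact]
  reach(e,i)  [via R1]
    road(e,i)  [fact]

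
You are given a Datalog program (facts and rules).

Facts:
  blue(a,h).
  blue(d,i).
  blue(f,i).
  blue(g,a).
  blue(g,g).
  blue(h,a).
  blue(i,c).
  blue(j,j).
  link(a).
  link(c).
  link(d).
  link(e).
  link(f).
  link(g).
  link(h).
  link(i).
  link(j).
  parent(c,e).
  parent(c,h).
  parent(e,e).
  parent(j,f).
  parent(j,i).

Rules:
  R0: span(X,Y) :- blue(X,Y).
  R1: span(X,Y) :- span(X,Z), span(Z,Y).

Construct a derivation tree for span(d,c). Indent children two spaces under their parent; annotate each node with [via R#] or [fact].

round 1: derive span(a,h) via R0 from blue(a,h)
round 1: derive span(d,i) via R0 from blue(d,i)
round 1: derive span(f,i) via R0 from blue(f,i)
round 1: derive span(g,a) via R0 from blue(g,a)
round 1: derive span(g,g) via R0 from blue(g,g)
round 1: derive span(h,a) via R0 from blue(h,a)
round 1: derive span(i,c) via R0 from blue(i,c)
round 1: derive span(j,j) via R0 from blue(j,j)
round 2: derive span(a,a) via R1 from span(a,h), span(h,a)
round 2: derive span(d,c) via R1 from span(d,i), span(i,c)
round 2: derive span(f,c) via R1 from span(f,i), span(i,c)
round 2: derive span(g,h) via R1 from span(g,a), span(a,h)
round 2: derive span(h,h) via R1 from span(h,a), span(a,h)

span(d,c)  [via R1]
  span(d,i)  [via R0]
    blue(d,i)  [fact]
  span(i,c)  [via R0]
    blue(i,c)  [fact]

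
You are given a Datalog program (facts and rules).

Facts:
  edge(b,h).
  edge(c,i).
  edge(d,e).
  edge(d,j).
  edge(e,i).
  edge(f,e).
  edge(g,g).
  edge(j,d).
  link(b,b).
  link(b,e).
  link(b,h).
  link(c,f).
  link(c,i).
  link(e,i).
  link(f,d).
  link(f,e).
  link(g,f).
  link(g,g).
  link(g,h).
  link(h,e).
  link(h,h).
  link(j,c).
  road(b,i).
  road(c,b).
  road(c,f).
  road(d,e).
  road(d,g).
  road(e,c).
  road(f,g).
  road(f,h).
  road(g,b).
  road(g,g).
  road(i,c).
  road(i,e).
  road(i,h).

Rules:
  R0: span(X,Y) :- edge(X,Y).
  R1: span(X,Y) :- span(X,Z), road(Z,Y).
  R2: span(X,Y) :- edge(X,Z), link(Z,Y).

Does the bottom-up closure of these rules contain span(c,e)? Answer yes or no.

yes

round 1: derive span(b,h) via R0 from edge(b,h)
round 1: derive span(c,i) via R0 from edge(c,i)
round 1: derive span(d,e) via R0 from edge(d,e)
round 1: derive span(d,j) via R0 from edge(d,j)
round 1: derive span(e,i) via R0 from edge(e,i)
round 1: derive span(f,e) via R0 from edge(f,e)
round 1: derive span(g,g) via R0 from edge(g,g)
round 1: derive span(j,d) via R0 from edge(j,d)
round 1: derive span(b,e) via R2 from edge(b,h), link(h,e)
round 1: derive span(d,c) via R2 from edge(d,j), link(j,c)
round 1: derive span(d,i) via R2 from edge(d,e), link(e,i)
round 1: derive span(f,i) via R2 from edge(f,e), link(e,i)
round 1: derive span(g,f) via R2 from edge(g,g), link(g,f)
round 1: derive span(g,h) via R2 from edge(g,g), link(g,h)
round 2: derive span(b,c) via R1 from span(b,e), road(e,c)
round 2: derive span(c,c) via R1 from span(c,i), road(i,c)
round 2: derive span(c,e) via R1 from span(c,i), road(i,e)
round 2: derive span(c,h) via R1 from span(c,i), road(i,h)
round 2: derive span(d,b) via R1 from span(d,c), road(c,b)
round 2: derive span(d,f) via R1 from span(d,c), road(c,f)
round 2: derive span(d,h) via R1 from span(d,i), road(i,h)
round 2: derive span(e,c) via R1 from span(e,i), road(i,c)
round 2: derive span(e,e) via R1 from span(e,i), road(i,e)
round 2: derive span(e,h) via R1 from span(e,i), road(i,h)
round 2: derive span(f,c) via R1 from span(f,e), road(e,c)
round 2: derive span(f,h) via R1 from span(f,i), road(i,h)
round 2: derive span(g,b) via R1 from span(g,g), road(g,b)
round 2: derive span(j,e) via R1 from span(j,d), road(d,e)
round 2: derive span(j,g) via R1 from span(j,d), road(d,g)
round 3: derive span(b,b) via R1 from span(b,c), road(c,b)
round 3: derive span(b,f) via R1 from span(b,c), road(c,f)
round 3: derive span(c,b) via R1 from span(c,c), road(c,b)
round 3: derive span(c,f) via R1 from span(c,c), road(c,f)
round 3: derive span(d,g) via R1 from span(d,f), road(f,g)
round 3: derive span(e,b) via R1 from span(e,c), road(c,b)
round 3: derive span(e,f) via R1 from span(e,c), road(c,f)
round 3: derive span(f,b) via R1 from span(f,c), road(c,b)
round 3: derive span(f,f) via R1 from span(f,c), road(c,f)
round 3: derive span(g,i) via R1 from span(g,b), road(b,i)
round 3: derive span(j,b) via R1 from span(j,g), road(g,b)
round 3: derive span(j,c) via R1 from span(j,e), road(e,c)
round 4: derive span(b,g) via R1 from span(b,f), road(f,g)
round 4: derive span(b,i) via R1 from span(b,b), road(b,i)
round 4: derive span(c,g) via R1 from span(c,f), road(f,g)
round 4: derive span(e,g) via R1 from span(e,f), road(f,g)
round 4: derive span(f,g) via R1 from span(f,f), road(f,g)
round 4: derive span(g,c) via R1 from span(g,i), road(i,c)
round 4: derive span(g,e) via R1 from span(g,i), road(i,e)
round 4: derive span(j,f) via R1 from span(j,c), road(c,f)
round 4: derive span(j,i) via R1 from span(j,b), road(b,i)
round 5: derive span(j,h) via R1 from span(j,f), road(f,h)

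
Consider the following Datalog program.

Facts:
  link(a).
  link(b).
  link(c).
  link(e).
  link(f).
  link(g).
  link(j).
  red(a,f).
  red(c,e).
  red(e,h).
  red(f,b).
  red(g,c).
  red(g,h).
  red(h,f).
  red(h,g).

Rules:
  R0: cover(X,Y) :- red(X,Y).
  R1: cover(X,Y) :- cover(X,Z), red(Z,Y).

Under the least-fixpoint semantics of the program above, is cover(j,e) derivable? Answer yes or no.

round 1: derive cover(a,f) via R0 from red(a,f)
round 1: derive cover(c,e) via R0 from red(c,e)
round 1: derive cover(e,h) via R0 from red(e,h)
round 1: derive cover(f,b) via R0 from red(f,b)
round 1: derive cover(g,c) via R0 from red(g,c)
round 1: derive cover(g,h) via R0 from red(g,h)
round 1: derive cover(h,f) via R0 from red(h,f)
round 1: derive cover(h,g) via R0 from red(h,g)
round 2: derive cover(a,b) via R1 from cover(a,f), red(f,b)
round 2: derive cover(c,h) via R1 from cover(c,e), red(e,h)
round 2: derive cover(e,f) via R1 from cover(e,h), red(h,f)
round 2: derive cover(e,g) via R1 from cover(e,h), red(h,g)
round 2: derive cover(g,e) via R1 from cover(g,c), red(c,e)
round 2: derive cover(g,f) via R1 from cover(g,h), red(h,f)
round 2: derive cover(g,g) via R1 from cover(g,h), red(h,g)
round 2: derive cover(h,b) via R1 from cover(h,f), red(f,b)
round 2: derive cover(h,c) via R1 from cover(h,g), red(g,c)
round 2: derive cover(h,h) via R1 from cover(h,g), red(g,h)
round 3: derive cover(c,f) via R1 from cover(c,h), red(h,f)
round 3: derive cover(c,g) via R1 from cover(c,h), red(h,g)
round 3: derive cover(e,b) via R1 from cover(e,f), red(f,b)
round 3: derive cover(e,c) via R1 from cover(e,g), red(g,c)
round 3: derive cover(g,b) via R1 from cover(g,f), red(f,b)
round 3: derive cover(h,e) via R1 from cover(h,c), red(c,e)
round 4: derive cover(c,b) via R1 from cover(c,f), red(f,b)
round 4: derive cover(c,c) via R1 from cover(c,g), red(g,c)
round 4: derive cover(e,e) via R1 from cover(e,c), red(c,e)

no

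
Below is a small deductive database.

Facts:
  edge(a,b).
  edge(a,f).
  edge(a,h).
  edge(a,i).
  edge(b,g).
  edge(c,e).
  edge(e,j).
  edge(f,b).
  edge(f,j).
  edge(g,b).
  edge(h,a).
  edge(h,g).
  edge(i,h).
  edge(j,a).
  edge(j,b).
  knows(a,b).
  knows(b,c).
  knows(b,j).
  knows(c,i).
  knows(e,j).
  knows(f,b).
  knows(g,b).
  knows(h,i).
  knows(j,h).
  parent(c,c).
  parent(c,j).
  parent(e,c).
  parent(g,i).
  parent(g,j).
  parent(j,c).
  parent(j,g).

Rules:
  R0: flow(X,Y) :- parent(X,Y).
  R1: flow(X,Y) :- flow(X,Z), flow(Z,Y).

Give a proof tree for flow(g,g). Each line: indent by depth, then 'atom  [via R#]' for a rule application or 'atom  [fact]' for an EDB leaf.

flow(g,g)  [via R1]
  flow(g,j)  [via R0]
    parent(g,j)  [fact]
  flow(j,g)  [via R0]
    parent(j,g)  [fact]

round 1: derive flow(c,c) via R0 from parent(c,c)
round 1: derive flow(c,j) via R0 from parent(c,j)
round 1: derive flow(e,c) via R0 from parent(e,c)
round 1: derive flow(g,i) via R0 from parent(g,i)
round 1: derive flow(g,j) via R0 from parent(g,j)
round 1: derive flow(j,c) via R0 from parent(j,c)
round 1: derive flow(j,g) via R0 from parent(j,g)
round 2: derive flow(c,g) via R1 from flow(c,j), flow(j,g)
round 2: derive flow(e,j) via R1 from flow(e,c), flow(c,j)
round 2: derive flow(g,c) via R1 from flow(g,j), flow(j,c)
round 2: derive flow(g,g) via R1 from flow(g,j), flow(j,g)
round 2: derive flow(j,i) via R1 from flow(j,g), flow(g,i)
round 2: derive flow(j,j) via R1 from flow(j,c), flow(c,j)
round 3: derive flow(c,i) via R1 from flow(c,g), flow(g,i)
round 3: derive flow(e,g) via R1 from flow(e,c), flow(c,g)
round 3: derive flow(e,i) via R1 from flow(e,j), flow(j,i)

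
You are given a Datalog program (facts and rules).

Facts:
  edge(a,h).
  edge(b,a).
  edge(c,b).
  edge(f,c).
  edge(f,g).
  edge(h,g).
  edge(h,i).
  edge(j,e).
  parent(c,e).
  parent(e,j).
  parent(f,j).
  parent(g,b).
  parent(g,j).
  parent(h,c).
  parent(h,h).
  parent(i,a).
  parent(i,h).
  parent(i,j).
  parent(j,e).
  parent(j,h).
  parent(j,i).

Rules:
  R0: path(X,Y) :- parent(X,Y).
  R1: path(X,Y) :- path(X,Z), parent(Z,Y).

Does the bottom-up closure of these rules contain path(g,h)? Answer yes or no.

round 1: derive path(c,e) via R0 from parent(c,e)
round 1: derive path(e,j) via R0 from parent(e,j)
round 1: derive path(f,j) via R0 from parent(f,j)
round 1: derive path(g,b) via R0 from parent(g,b)
round 1: derive path(g,j) via R0 from parent(g,j)
round 1: derive path(h,c) via R0 from parent(h,c)
round 1: derive path(h,h) via R0 from parent(h,h)
round 1: derive path(i,a) via R0 from parent(i,a)
round 1: derive path(i,h) via R0 from parent(i,h)
round 1: derive path(i,j) via R0 from parent(i,j)
round 1: derive path(j,e) via R0 from parent(j,e)
round 1: derive path(j,h) via R0 from parent(j,h)
round 1: derive path(j,i) via R0 from parent(j,i)
round 2: derive path(c,j) via R1 from path(c,e), parent(e,j)
round 2: derive path(e,e) via R1 from path(e,j), parent(j,e)
round 2: derive path(e,h) via R1 from path(e,j), parent(j,h)
round 2: derive path(e,i) via R1 from path(e,j), parent(j,i)
round 2: derive path(f,e) via R1 from path(f,j), parent(j,e)
round 2: derive path(f,h) via R1 from path(f,j), parent(j,h)
round 2: derive path(f,i) via R1 from path(f,j), parent(j,i)
round 2: derive path(g,e) via R1 from path(g,j), parent(j,e)
round 2: derive path(g,h) via R1 from path(g,j), parent(j,h)
round 2: derive path(g,i) via R1 from path(g,j), parent(j,i)
round 2: derive path(h,e) via R1 from path(h,c), parent(c,e)
round 2: derive path(i,c) via R1 from path(i,h), parent(h,c)
round 2: derive path(i,e) via R1 from path(i,j), parent(j,e)
round 2: derive path(i,i) via R1 from path(i,j), parent(j,i)
round 2: derive path(j,a) via R1 from path(j,i), parent(i,a)
round 2: derive path(j,c) via R1 from path(j,h), parent(h,c)
round 2: derive path(j,j) via R1 from path(j,e), parent(e,j)
round 3: derive path(c,h) via R1 from path(c,j), parent(j,h)
round 3: derive path(c,i) via R1 from path(c,j), parent(j,i)
round 3: derive path(e,a) via R1 from path(e,i), parent(i,a)
round 3: derive path(e,c) via R1 from path(e,h), parent(h,c)
round 3: derive path(f,a) via R1 from path(f,i), parent(i,a)
round 3: derive path(f,c) via R1 from path(f,h), parent(h,c)
round 3: derive path(g,a) via R1 from path(g,i), parent(i,a)
round 3: derive path(g,c) via R1 from path(g,h), parent(h,c)
round 3: derive path(h,j) via R1 from path(h,e), parent(e,j)
round 4: derive path(c,a) via R1 from path(c,i), parent(i,a)
round 4: derive path(c,c) via R1 from path(c,h), parent(h,c)
round 4: derive path(h,i) via R1 from path(h,j), parent(j,i)
round 5: derive path(h,a) via R1 from path(h,i), parent(i,a)

yes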